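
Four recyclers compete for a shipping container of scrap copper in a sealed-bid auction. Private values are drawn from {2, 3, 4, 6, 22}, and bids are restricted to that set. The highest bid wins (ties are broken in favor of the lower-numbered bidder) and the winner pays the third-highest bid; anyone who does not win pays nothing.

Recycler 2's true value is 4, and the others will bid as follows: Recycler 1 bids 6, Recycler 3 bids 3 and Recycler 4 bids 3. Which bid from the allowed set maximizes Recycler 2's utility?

22

Bid 2: loses, pays 0, utility 0.
Bid 3: loses, pays 0, utility 0.
Bid 4: loses, pays 0, utility 0.
Bid 6: loses, pays 0, utility 0.
Bid 22: wins, pays 3, utility 4 - 3 = 1.
The best choice is 22 with utility 1.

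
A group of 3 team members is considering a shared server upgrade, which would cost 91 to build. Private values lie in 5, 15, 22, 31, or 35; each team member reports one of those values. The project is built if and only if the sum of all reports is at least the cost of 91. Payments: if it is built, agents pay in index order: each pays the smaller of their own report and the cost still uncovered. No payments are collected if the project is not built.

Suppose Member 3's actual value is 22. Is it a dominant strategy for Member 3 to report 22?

Yes

Check each profile of the others' reports and compare truth against every alternative report.
Others report (35, 35): truth gives 1, best alternative gives 1.
Others report (5, 5): truth gives 0, best alternative gives 0.
Others report (5, 15): truth gives 0, best alternative gives 0.
Others report (5, 22): truth gives 0, best alternative gives 0.
Others report (5, 31): truth gives 0, best alternative gives 0.
Others report (5, 35): truth gives 0, best alternative gives 0.
(Remaining 19 profiles checked similarly; truth is weakly best in each.)
In every case the truthful report is at least as good as any alternative, so it is a dominant strategy.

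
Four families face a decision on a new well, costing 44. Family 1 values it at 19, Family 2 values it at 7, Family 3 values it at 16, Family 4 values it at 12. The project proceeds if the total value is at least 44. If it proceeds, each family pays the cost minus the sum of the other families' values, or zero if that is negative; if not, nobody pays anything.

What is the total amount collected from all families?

17

Total value 54 ≥ cost 44, so it is built.
Family 1: others sum to 35; max(0, 44 - 35) = 9.
Family 2: others sum to 47; max(0, 44 - 47) = 0.
Family 3: others sum to 38; max(0, 44 - 38) = 6.
Family 4: others sum to 42; max(0, 44 - 42) = 2.
Total collected = 9 + 0 + 6 + 2 = 17.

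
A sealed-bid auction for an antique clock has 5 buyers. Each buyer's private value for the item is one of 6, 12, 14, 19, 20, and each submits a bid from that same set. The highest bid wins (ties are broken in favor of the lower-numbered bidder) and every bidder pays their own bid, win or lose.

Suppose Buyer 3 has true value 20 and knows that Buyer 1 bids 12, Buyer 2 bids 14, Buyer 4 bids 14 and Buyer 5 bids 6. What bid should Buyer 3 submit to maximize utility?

Bid 6: loses but pays 6, utility -6.
Bid 12: loses but pays 12, utility -12.
Bid 14: loses but pays 14, utility -14.
Bid 19: wins, pays 19, utility 20 - 19 = 1.
Bid 20: wins, pays 20, utility 20 - 20 = 0.
The best choice is 19 with utility 1.

19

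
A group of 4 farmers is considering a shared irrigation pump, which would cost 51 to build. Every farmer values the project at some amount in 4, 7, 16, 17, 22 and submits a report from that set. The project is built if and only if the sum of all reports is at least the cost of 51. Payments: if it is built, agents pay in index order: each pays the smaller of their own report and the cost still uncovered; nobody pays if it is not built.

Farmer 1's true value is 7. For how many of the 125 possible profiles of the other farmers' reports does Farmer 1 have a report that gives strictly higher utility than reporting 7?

33

Others report (4, 22, 22): truth gives 0; report 4 gives 3 > 0. Violating.
Others report (7, 22, 22): truth gives 0; report 4 gives 3 > 0. Violating.
Others report (16, 16, 16): truth gives 0; report 4 gives 3 > 0. Violating.
Others report (16, 16, 17): truth gives 0; report 4 gives 3 > 0. Violating.
Others report (4, 4, 4): truth gives 0; no alternative beats it.
Others report (4, 4, 7): truth gives 0; no alternative beats it.
(Checking all 125 profiles: 33 have a profitable deviation, 92 do not.)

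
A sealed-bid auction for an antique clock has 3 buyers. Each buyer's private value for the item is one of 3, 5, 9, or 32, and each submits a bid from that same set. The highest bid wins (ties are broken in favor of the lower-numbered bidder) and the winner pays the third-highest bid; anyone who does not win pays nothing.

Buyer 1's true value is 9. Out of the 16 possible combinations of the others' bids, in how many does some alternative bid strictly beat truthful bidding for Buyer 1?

Others bid (3, 32): truth gives 0; bid 32 gives 6 > 0. Violating.
Others bid (5, 32): truth gives 0; bid 32 gives 4 > 0. Violating.
Others bid (32, 3): truth gives 0; bid 32 gives 6 > 0. Violating.
Others bid (32, 5): truth gives 0; bid 32 gives 4 > 0. Violating.
Others bid (3, 3): truth gives 6; no alternative beats it.
Others bid (3, 5): truth gives 6; no alternative beats it.
(Checking all 16 profiles: 4 have a profitable deviation, 12 do not.)

4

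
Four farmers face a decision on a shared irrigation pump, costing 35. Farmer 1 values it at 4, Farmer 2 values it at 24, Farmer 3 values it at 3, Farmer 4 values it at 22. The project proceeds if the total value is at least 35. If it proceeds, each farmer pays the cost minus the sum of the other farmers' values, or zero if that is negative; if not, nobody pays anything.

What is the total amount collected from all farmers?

10

Total value 53 ≥ cost 35, so it is built.
Farmer 1: others sum to 49; max(0, 35 - 49) = 0.
Farmer 2: others sum to 29; max(0, 35 - 29) = 6.
Farmer 3: others sum to 50; max(0, 35 - 50) = 0.
Farmer 4: others sum to 31; max(0, 35 - 31) = 4.
Total collected = 0 + 6 + 0 + 4 = 10.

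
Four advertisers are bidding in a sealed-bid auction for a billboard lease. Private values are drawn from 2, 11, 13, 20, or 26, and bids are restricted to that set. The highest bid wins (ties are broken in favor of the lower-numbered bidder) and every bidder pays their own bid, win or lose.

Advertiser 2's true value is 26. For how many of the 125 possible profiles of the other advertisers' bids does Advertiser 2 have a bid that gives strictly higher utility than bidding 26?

Others bid (2, 2, 2): truth gives 0; bid 11 gives 15 > 0. Violating.
Others bid (2, 2, 11): truth gives 0; bid 11 gives 15 > 0. Violating.
Others bid (2, 2, 13): truth gives 0; bid 13 gives 13 > 0. Violating.
Others bid (2, 2, 20): truth gives 0; bid 20 gives 6 > 0. Violating.
Others bid (2, 2, 26): truth gives 0; no alternative beats it.
Others bid (2, 11, 26): truth gives 0; no alternative beats it.
(Checking all 125 profiles: 73 have a profitable deviation, 52 do not.)

73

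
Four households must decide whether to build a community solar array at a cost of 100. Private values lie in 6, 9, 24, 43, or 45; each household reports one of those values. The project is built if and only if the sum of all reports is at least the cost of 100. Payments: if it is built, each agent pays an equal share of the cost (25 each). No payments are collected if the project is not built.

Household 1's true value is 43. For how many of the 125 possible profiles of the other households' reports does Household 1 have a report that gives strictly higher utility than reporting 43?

3

Others report (6, 6, 43): truth gives 0; report 45 gives 18 > 0. Violating.
Others report (6, 43, 6): truth gives 0; report 45 gives 18 > 0. Violating.
Others report (43, 6, 6): truth gives 0; report 45 gives 18 > 0. Violating.
Others report (6, 6, 6): truth gives 0; no alternative beats it.
Others report (6, 6, 9): truth gives 0; no alternative beats it.
(Checking all 125 profiles: 3 have a profitable deviation, 122 do not.)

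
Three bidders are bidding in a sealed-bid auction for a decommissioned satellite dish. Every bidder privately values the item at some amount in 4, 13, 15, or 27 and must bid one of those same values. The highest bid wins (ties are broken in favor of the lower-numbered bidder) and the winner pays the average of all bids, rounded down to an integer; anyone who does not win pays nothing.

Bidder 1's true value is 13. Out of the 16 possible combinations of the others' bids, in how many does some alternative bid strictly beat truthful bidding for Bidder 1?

3

Others bid (4, 4): truth gives 6; bid 4 gives 9 > 6. Violating.
Others bid (4, 15): truth gives 0; bid 15 gives 2 > 0. Violating.
Others bid (15, 4): truth gives 0; bid 15 gives 2 > 0. Violating.
Others bid (4, 13): truth gives 3; no alternative beats it.
Others bid (4, 27): truth gives 0; no alternative beats it.
(Checking all 16 profiles: 3 have a profitable deviation, 13 do not.)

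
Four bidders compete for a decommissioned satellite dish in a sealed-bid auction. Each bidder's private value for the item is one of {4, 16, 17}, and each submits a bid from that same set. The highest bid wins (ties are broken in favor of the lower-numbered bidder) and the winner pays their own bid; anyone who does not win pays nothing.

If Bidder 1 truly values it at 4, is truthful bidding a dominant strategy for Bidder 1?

Check each profile of the others' bids and compare truth against every alternative bid.
Others bid (4, 4, 4): truth gives 0, best alternative gives -12.
Others bid (4, 4, 16): truth gives 0, best alternative gives -12.
Others bid (4, 16, 4): truth gives 0, best alternative gives -12.
Others bid (4, 16, 16): truth gives 0, best alternative gives -12.
Others bid (16, 4, 4): truth gives 0, best alternative gives -12.
Others bid (16, 4, 16): truth gives 0, best alternative gives -12.
(Remaining 21 profiles checked similarly; truth is weakly best in each.)
In every case the truthful bid is at least as good as any alternative, so it is a dominant strategy.

Yes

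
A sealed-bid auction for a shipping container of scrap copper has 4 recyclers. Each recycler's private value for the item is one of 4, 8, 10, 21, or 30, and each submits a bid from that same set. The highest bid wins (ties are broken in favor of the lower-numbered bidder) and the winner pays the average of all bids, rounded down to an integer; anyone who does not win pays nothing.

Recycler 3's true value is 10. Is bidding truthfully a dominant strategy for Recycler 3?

No

Consider the case where Recycler 1 bids 4, Recycler 2 bids 10 and Recycler 4 bids 4.
Truthful bid 10: loses, pays 0, utility 0.
Bid 21 instead: wins, pays 9, utility 10 - 9 = 1.
Since 1 > 0, bidding 21 is strictly better here, so truthful bidding is not dominant.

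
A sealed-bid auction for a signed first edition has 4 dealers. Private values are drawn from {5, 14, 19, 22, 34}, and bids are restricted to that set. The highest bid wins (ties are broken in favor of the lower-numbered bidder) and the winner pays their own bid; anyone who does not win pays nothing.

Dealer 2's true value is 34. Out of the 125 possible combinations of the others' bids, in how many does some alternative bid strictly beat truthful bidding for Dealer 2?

48

Others bid (5, 5, 5): truth gives 0; bid 14 gives 20 > 0. Violating.
Others bid (5, 5, 14): truth gives 0; bid 14 gives 20 > 0. Violating.
Others bid (5, 5, 19): truth gives 0; bid 19 gives 15 > 0. Violating.
Others bid (5, 5, 22): truth gives 0; bid 22 gives 12 > 0. Violating.
Others bid (5, 5, 34): truth gives 0; no alternative beats it.
Others bid (5, 14, 34): truth gives 0; no alternative beats it.
(Checking all 125 profiles: 48 have a profitable deviation, 77 do not.)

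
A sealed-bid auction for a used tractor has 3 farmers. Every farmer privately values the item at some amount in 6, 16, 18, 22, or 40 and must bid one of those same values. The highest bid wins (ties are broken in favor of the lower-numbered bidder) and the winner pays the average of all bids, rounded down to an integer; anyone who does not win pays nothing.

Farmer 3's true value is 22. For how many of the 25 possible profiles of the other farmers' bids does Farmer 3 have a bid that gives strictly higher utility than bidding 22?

Others bid (6, 6): truth gives 11; bid 16 gives 13 > 11. Violating.
Others bid (6, 16): truth gives 8; bid 18 gives 9 > 8. Violating.
Others bid (16, 6): truth gives 8; bid 18 gives 9 > 8. Violating.
Others bid (16, 16): truth gives 4; bid 18 gives 6 > 4. Violating.
Others bid (6, 18): truth gives 7; no alternative beats it.
Others bid (6, 22): truth gives 0; no alternative beats it.
(Checking all 25 profiles: 4 have a profitable deviation, 21 do not.)

4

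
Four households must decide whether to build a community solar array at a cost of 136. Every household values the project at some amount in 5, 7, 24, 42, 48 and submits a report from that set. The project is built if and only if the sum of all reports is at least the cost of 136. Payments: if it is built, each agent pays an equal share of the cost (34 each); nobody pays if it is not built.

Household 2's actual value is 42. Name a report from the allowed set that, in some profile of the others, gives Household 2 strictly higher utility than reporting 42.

48

Suppose Household 1 reports 5, Household 3 reports 42 and Household 4 reports 42.
Report 42: project not built, utility 0.
Report 48: project built, pays 34, utility 42 - 34 = 8.
So reporting 48 beats truth here (8 > 0).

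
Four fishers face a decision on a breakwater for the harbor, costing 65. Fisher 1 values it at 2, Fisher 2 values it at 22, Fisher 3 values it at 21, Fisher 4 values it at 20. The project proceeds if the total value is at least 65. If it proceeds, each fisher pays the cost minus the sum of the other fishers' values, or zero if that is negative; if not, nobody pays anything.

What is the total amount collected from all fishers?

Total value 65 ≥ cost 65, so it is built.
Fisher 1: others sum to 63; max(0, 65 - 63) = 2.
Fisher 2: others sum to 43; max(0, 65 - 43) = 22.
Fisher 3: others sum to 44; max(0, 65 - 44) = 21.
Fisher 4: others sum to 45; max(0, 65 - 45) = 20.
Total collected = 2 + 22 + 21 + 20 = 65.

65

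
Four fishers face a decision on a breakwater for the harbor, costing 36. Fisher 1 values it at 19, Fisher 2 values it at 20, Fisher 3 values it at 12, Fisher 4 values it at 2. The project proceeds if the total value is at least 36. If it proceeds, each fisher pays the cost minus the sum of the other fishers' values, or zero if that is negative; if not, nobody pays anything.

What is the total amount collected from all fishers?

Total value 53 ≥ cost 36, so it is built.
Fisher 1: others sum to 34; max(0, 36 - 34) = 2.
Fisher 2: others sum to 33; max(0, 36 - 33) = 3.
Fisher 3: others sum to 41; max(0, 36 - 41) = 0.
Fisher 4: others sum to 51; max(0, 36 - 51) = 0.
Total collected = 2 + 3 + 0 + 0 = 5.

5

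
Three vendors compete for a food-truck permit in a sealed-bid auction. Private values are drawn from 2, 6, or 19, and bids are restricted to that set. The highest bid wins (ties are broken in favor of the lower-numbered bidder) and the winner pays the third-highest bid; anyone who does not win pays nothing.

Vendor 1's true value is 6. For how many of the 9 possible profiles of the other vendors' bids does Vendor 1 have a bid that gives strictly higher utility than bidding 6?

Others bid (2, 19): truth gives 0; bid 19 gives 4 > 0. Violating.
Others bid (19, 2): truth gives 0; bid 19 gives 4 > 0. Violating.
Others bid (2, 2): truth gives 4; no alternative beats it.
Others bid (2, 6): truth gives 4; no alternative beats it.
(Checking all 9 profiles: 2 have a profitable deviation, 7 do not.)

2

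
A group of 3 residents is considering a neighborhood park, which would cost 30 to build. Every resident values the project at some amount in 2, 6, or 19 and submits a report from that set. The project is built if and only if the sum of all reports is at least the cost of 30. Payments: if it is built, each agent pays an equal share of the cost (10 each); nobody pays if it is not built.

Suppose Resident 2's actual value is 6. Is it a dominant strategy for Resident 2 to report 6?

No

Consider the case where Resident 1 reports 6 and Resident 3 reports 19.
Truthful report 6: project built, pays 10, utility 6 - 10 = -4.
Report 2 instead: project not built, utility 0.
Since 0 > -4, reporting 2 is strictly better here, so truthful reporting is not dominant.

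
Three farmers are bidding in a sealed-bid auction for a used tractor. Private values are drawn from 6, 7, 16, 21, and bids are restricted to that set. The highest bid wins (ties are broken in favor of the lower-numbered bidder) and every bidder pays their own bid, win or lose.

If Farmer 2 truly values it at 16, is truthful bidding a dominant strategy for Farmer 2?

No

Consider the case where Farmer 1 bids 6 and Farmer 3 bids 6.
Truthful bid 16: wins, pays 16, utility 16 - 16 = 0.
Bid 7 instead: wins, pays 7, utility 16 - 7 = 9.
Since 9 > 0, bidding 7 is strictly better here, so truthful bidding is not dominant.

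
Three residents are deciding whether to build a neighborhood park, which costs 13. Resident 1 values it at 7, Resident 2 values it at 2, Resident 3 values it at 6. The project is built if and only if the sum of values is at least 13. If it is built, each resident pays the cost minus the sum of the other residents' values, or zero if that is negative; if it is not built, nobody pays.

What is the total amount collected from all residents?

Total value 15 ≥ cost 13, so it is built.
Resident 1: others sum to 8; max(0, 13 - 8) = 5.
Resident 2: others sum to 13; max(0, 13 - 13) = 0.
Resident 3: others sum to 9; max(0, 13 - 9) = 4.
Total collected = 5 + 0 + 4 = 9.

9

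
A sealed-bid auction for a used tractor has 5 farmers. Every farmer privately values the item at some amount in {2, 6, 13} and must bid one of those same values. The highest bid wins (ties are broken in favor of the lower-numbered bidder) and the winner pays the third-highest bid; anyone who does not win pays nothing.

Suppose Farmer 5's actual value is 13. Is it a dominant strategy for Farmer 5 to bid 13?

Yes

Check each profile of the others' bids and compare truth against every alternative bid.
Others bid (2, 2, 2, 6): truth gives 11, best alternative gives 0.
Others bid (2, 2, 6, 2): truth gives 11, best alternative gives 0.
Others bid (2, 6, 2, 2): truth gives 11, best alternative gives 0.
Others bid (6, 2, 2, 2): truth gives 11, best alternative gives 0.
Others bid (2, 2, 6, 6): truth gives 7, best alternative gives 0.
Others bid (2, 6, 2, 6): truth gives 7, best alternative gives 0.
(Remaining 75 profiles checked similarly; truth is weakly best in each.)
In every case the truthful bid is at least as good as any alternative, so it is a dominant strategy.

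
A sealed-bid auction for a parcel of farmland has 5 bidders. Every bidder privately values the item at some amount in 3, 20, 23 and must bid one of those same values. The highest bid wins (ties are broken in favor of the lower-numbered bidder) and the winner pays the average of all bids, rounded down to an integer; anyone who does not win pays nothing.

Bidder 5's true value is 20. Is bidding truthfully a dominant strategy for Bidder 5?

No

Consider the case where Bidder 1 bids 3, Bidder 2 bids 3, Bidder 3 bids 3 and Bidder 4 bids 20.
Truthful bid 20: loses, pays 0, utility 0.
Bid 23 instead: wins, pays 10, utility 20 - 10 = 10.
Since 10 > 0, bidding 23 is strictly better here, so truthful bidding is not dominant.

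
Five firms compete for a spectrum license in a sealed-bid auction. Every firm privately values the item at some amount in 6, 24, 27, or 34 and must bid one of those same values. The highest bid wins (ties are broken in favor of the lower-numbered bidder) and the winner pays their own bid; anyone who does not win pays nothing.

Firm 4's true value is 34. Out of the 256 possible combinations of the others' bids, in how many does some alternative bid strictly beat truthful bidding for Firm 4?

24

Others bid (6, 6, 6, 6): truth gives 0; bid 24 gives 10 > 0. Violating.
Others bid (6, 6, 6, 24): truth gives 0; bid 24 gives 10 > 0. Violating.
Others bid (6, 6, 6, 27): truth gives 0; bid 27 gives 7 > 0. Violating.
Others bid (6, 6, 24, 6): truth gives 0; bid 27 gives 7 > 0. Violating.
Others bid (6, 6, 6, 34): truth gives 0; no alternative beats it.
Others bid (6, 6, 24, 34): truth gives 0; no alternative beats it.
(Checking all 256 profiles: 24 have a profitable deviation, 232 do not.)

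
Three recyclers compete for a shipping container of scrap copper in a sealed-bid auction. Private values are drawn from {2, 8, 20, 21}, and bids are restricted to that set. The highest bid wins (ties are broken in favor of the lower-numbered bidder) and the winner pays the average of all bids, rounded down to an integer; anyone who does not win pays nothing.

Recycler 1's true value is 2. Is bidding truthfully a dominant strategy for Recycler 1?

Check each profile of the others' bids and compare truth against every alternative bid.
Others bid (8, 8): truth gives 0, best alternative gives -6.
Others bid (2, 8): truth gives 0, best alternative gives -4.
Others bid (8, 2): truth gives 0, best alternative gives -4.
Others bid (2, 2): truth gives 0, best alternative gives -2.
Others bid (2, 20): truth gives 0, best alternative gives 0.
Others bid (2, 21): truth gives 0, best alternative gives 0.
(Remaining 10 profiles checked similarly; truth is weakly best in each.)
In every case the truthful bid is at least as good as any alternative, so it is a dominant strategy.

Yes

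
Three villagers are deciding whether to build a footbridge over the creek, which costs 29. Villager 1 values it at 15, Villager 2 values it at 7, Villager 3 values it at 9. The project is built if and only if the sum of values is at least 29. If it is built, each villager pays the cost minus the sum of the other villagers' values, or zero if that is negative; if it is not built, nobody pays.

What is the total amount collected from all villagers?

25

Total value 31 ≥ cost 29, so it is built.
Villager 1: others sum to 16; max(0, 29 - 16) = 13.
Villager 2: others sum to 24; max(0, 29 - 24) = 5.
Villager 3: others sum to 22; max(0, 29 - 22) = 7.
Total collected = 13 + 5 + 7 = 25.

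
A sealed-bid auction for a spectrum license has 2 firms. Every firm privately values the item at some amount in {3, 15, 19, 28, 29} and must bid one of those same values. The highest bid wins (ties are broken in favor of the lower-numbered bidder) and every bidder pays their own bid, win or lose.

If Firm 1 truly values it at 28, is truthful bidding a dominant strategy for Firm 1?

Consider the case where Firm 2 bids 3.
Truthful bid 28: wins, pays 28, utility 28 - 28 = 0.
Bid 3 instead: wins, pays 3, utility 28 - 3 = 25.
Since 25 > 0, bidding 3 is strictly better here, so truthful bidding is not dominant.

No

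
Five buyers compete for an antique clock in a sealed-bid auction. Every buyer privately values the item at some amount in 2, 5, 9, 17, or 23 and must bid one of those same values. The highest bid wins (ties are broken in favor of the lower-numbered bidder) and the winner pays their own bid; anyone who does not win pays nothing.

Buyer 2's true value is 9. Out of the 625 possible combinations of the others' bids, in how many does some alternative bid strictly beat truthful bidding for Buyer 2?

8

Others bid (2, 2, 2, 2): truth gives 0; bid 5 gives 4 > 0. Violating.
Others bid (2, 2, 2, 5): truth gives 0; bid 5 gives 4 > 0. Violating.
Others bid (2, 2, 5, 2): truth gives 0; bid 5 gives 4 > 0. Violating.
Others bid (2, 2, 5, 5): truth gives 0; bid 5 gives 4 > 0. Violating.
Others bid (2, 2, 2, 9): truth gives 0; no alternative beats it.
Others bid (2, 2, 2, 17): truth gives 0; no alternative beats it.
(Checking all 625 profiles: 8 have a profitable deviation, 617 do not.)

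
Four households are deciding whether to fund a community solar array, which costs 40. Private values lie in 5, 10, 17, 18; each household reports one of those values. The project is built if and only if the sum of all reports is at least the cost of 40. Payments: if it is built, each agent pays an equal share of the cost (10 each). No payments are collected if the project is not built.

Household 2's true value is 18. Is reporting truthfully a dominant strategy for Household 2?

Check each profile of the others' reports and compare truth against every alternative report.
Others report (5, 5, 17): truth gives 8, best alternative gives 8.
Others report (5, 5, 18): truth gives 8, best alternative gives 8.
Others report (5, 10, 10): truth gives 8, best alternative gives 8.
Others report (5, 10, 17): truth gives 8, best alternative gives 8.
Others report (5, 10, 18): truth gives 8, best alternative gives 8.
Others report (5, 17, 5): truth gives 8, best alternative gives 8.
(Remaining 58 profiles checked similarly; truth is weakly best in each.)
In every case the truthful report is at least as good as any alternative, so it is a dominant strategy.

Yes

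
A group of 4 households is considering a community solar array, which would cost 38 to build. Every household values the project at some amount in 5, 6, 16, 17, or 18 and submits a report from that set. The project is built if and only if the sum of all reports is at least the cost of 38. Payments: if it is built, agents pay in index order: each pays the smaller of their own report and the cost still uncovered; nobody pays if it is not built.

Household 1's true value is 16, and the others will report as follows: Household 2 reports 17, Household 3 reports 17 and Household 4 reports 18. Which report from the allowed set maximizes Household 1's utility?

Report 5: project built, pays 5, utility 16 - 5 = 11.
Report 6: project built, pays 6, utility 16 - 6 = 10.
Report 16: project built, pays 16, utility 16 - 16 = 0.
Report 17: project built, pays 17, utility 16 - 17 = -1.
Report 18: project built, pays 18, utility 16 - 18 = -2.
The best choice is 5 with utility 11.

5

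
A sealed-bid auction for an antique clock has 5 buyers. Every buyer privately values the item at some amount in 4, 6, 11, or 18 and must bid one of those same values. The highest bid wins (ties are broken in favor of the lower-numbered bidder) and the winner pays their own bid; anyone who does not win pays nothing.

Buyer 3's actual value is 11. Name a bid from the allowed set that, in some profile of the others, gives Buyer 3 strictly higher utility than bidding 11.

Suppose Buyer 1 bids 4, Buyer 2 bids 4, Buyer 4 bids 4 and Buyer 5 bids 4.
Bid 11: wins, pays 11, utility 11 - 11 = 0.
Bid 6: wins, pays 6, utility 11 - 6 = 5.
So bidding 6 beats truth here (5 > 0).

6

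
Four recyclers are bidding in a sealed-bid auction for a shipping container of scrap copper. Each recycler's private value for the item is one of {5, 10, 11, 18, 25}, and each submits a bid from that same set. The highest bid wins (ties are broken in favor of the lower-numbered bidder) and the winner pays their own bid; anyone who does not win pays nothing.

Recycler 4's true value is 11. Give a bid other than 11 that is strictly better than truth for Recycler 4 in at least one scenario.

10

Suppose Recycler 1 bids 5, Recycler 2 bids 5 and Recycler 3 bids 5.
Bid 11: wins, pays 11, utility 11 - 11 = 0.
Bid 10: wins, pays 10, utility 11 - 10 = 1.
So bidding 10 beats truth here (1 > 0).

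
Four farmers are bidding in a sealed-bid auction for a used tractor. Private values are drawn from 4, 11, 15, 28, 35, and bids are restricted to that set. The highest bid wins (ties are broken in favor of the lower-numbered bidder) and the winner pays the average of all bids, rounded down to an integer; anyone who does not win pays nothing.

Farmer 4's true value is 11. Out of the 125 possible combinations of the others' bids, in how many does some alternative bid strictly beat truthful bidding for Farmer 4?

6

Others bid (4, 4, 11): truth gives 0; bid 15 gives 3 > 0. Violating.
Others bid (4, 11, 4): truth gives 0; bid 15 gives 3 > 0. Violating.
Others bid (4, 11, 11): truth gives 0; bid 15 gives 1 > 0. Violating.
Others bid (11, 4, 4): truth gives 0; bid 15 gives 3 > 0. Violating.
Others bid (4, 4, 4): truth gives 6; no alternative beats it.
Others bid (4, 4, 15): truth gives 0; no alternative beats it.
(Checking all 125 profiles: 6 have a profitable deviation, 119 do not.)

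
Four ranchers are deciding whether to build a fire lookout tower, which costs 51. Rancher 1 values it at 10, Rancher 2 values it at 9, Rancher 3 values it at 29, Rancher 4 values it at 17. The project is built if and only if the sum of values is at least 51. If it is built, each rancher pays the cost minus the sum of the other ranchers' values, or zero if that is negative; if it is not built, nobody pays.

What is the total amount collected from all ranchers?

Total value 65 ≥ cost 51, so it is built.
Rancher 1: others sum to 55; max(0, 51 - 55) = 0.
Rancher 2: others sum to 56; max(0, 51 - 56) = 0.
Rancher 3: others sum to 36; max(0, 51 - 36) = 15.
Rancher 4: others sum to 48; max(0, 51 - 48) = 3.
Total collected = 0 + 0 + 15 + 3 = 18.

18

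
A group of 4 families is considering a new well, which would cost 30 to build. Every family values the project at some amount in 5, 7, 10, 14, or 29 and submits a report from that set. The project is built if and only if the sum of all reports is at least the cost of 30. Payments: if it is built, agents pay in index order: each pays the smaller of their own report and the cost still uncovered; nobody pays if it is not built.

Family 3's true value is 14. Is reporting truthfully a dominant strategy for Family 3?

Consider the case where Family 1 reports 5, Family 2 reports 5 and Family 4 reports 10.
Truthful report 14: project built, pays 14, utility 14 - 14 = 0.
Report 10 instead: project built, pays 10, utility 14 - 10 = 4.
Since 4 > 0, reporting 10 is strictly better here, so truthful reporting is not dominant.

No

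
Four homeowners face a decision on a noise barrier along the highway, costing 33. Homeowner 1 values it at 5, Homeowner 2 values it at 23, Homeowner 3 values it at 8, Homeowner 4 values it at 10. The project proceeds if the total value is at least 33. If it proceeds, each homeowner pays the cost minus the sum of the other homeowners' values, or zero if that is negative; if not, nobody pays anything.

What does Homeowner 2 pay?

Total value 46 ≥ cost 33, so the project is built.
The other homeowners' values sum to 23.
Cost minus that sum is 33 - 23 = 10.

10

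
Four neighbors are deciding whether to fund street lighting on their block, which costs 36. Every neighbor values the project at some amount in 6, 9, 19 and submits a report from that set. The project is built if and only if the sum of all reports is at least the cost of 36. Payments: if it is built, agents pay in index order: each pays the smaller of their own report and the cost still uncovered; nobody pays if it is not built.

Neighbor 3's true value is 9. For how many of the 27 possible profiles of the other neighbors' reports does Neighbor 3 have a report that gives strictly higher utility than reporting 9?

Others report (6, 6, 19): truth gives 0; report 6 gives 3 > 0. Violating.
Others report (6, 9, 19): truth gives 0; report 6 gives 3 > 0. Violating.
Others report (6, 19, 6): truth gives 0; report 6 gives 3 > 0. Violating.
Others report (6, 19, 9): truth gives 0; report 6 gives 3 > 0. Violating.
Others report (6, 6, 6): truth gives 0; no alternative beats it.
Others report (6, 6, 9): truth gives 0; no alternative beats it.
(Checking all 27 profiles: 16 have a profitable deviation, 11 do not.)

16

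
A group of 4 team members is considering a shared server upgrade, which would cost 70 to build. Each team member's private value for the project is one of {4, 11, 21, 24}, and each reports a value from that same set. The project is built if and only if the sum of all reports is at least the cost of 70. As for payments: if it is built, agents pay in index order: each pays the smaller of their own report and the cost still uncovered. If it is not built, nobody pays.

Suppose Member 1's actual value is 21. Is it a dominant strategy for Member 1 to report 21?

Consider the case where Member 2 reports 11, Member 3 reports 24 and Member 4 reports 24.
Truthful report 21: project built, pays 21, utility 21 - 21 = 0.
Report 11 instead: project built, pays 11, utility 21 - 11 = 10.
Since 10 > 0, reporting 11 is strictly better here, so truthful reporting is not dominant.

No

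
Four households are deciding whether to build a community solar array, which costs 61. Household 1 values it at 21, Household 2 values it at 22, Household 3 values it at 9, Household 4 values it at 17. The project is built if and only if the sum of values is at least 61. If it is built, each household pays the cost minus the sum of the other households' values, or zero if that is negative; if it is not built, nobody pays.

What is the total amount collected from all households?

37

Total value 69 ≥ cost 61, so it is built.
Household 1: others sum to 48; max(0, 61 - 48) = 13.
Household 2: others sum to 47; max(0, 61 - 47) = 14.
Household 3: others sum to 60; max(0, 61 - 60) = 1.
Household 4: others sum to 52; max(0, 61 - 52) = 9.
Total collected = 13 + 14 + 1 + 9 = 37.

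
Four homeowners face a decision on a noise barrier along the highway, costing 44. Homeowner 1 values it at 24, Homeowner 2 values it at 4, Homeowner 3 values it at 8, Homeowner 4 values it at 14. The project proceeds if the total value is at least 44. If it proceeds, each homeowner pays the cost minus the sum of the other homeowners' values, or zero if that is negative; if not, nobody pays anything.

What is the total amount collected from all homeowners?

Total value 50 ≥ cost 44, so it is built.
Homeowner 1: others sum to 26; max(0, 44 - 26) = 18.
Homeowner 2: others sum to 46; max(0, 44 - 46) = 0.
Homeowner 3: others sum to 42; max(0, 44 - 42) = 2.
Homeowner 4: others sum to 36; max(0, 44 - 36) = 8.
Total collected = 18 + 0 + 2 + 8 = 28.

28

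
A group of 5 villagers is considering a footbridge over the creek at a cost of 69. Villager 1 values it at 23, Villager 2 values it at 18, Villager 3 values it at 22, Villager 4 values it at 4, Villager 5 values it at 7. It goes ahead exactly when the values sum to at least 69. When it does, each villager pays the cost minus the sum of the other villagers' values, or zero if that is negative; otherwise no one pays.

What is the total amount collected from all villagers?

50

Total value 74 ≥ cost 69, so it is built.
Villager 1: others sum to 51; max(0, 69 - 51) = 18.
Villager 2: others sum to 56; max(0, 69 - 56) = 13.
Villager 3: others sum to 52; max(0, 69 - 52) = 17.
Villager 4: others sum to 70; max(0, 69 - 70) = 0.
Villager 5: others sum to 67; max(0, 69 - 67) = 2.
Total collected = 18 + 13 + 17 + 0 + 2 = 50.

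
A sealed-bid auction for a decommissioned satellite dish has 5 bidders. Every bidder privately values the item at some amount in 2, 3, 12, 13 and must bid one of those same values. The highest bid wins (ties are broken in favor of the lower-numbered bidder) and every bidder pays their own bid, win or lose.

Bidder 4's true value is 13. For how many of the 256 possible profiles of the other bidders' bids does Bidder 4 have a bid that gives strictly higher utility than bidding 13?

Others bid (2, 2, 2, 2): truth gives 0; bid 3 gives 10 > 0. Violating.
Others bid (2, 2, 2, 3): truth gives 0; bid 3 gives 10 > 0. Violating.
Others bid (2, 2, 2, 12): truth gives 0; bid 12 gives 1 > 0. Violating.
Others bid (2, 2, 3, 2): truth gives 0; bid 12 gives 1 > 0. Violating.
Others bid (2, 2, 2, 13): truth gives 0; no alternative beats it.
Others bid (2, 2, 3, 13): truth gives 0; no alternative beats it.
(Checking all 256 profiles: 172 have a profitable deviation, 84 do not.)

172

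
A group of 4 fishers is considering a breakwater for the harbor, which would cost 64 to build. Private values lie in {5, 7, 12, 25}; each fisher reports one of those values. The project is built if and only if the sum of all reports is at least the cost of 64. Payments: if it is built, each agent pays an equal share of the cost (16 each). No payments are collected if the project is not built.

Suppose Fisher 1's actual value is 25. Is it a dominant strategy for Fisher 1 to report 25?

Check each profile of the others' reports and compare truth against every alternative report.
Others report (5, 12, 25): truth gives 9, best alternative gives 0.
Others report (5, 25, 12): truth gives 9, best alternative gives 0.
Others report (7, 7, 25): truth gives 9, best alternative gives 0.
Others report (7, 12, 25): truth gives 9, best alternative gives 0.
Others report (7, 25, 7): truth gives 9, best alternative gives 0.
Others report (7, 25, 12): truth gives 9, best alternative gives 0.
(Remaining 58 profiles checked similarly; truth is weakly best in each.)
In every case the truthful report is at least as good as any alternative, so it is a dominant strategy.

Yes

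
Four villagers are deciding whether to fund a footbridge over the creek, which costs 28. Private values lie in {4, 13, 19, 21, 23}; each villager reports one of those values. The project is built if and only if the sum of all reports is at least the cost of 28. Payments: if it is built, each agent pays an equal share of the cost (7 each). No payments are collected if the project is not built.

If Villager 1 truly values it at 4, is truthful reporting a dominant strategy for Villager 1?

Yes

Check each profile of the others' reports and compare truth against every alternative report.
Others report (4, 4, 13): truth gives 0, best alternative gives -3.
Others report (4, 13, 4): truth gives 0, best alternative gives -3.
Others report (13, 4, 4): truth gives 0, best alternative gives -3.
Others report (4, 4, 19): truth gives -3, best alternative gives -3.
Others report (4, 4, 21): truth gives -3, best alternative gives -3.
Others report (4, 4, 23): truth gives -3, best alternative gives -3.
(Remaining 119 profiles checked similarly; truth is weakly best in each.)
In every case the truthful report is at least as good as any alternative, so it is a dominant strategy.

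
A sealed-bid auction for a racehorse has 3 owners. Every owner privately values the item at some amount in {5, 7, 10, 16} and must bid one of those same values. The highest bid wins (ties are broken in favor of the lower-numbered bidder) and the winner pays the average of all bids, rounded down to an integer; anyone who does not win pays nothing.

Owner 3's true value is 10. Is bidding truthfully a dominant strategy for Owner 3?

No

Consider the case where Owner 1 bids 5 and Owner 2 bids 5.
Truthful bid 10: wins, pays 6, utility 10 - 6 = 4.
Bid 7 instead: wins, pays 5, utility 10 - 5 = 5.
Since 5 > 4, bidding 7 is strictly better here, so truthful bidding is not dominant.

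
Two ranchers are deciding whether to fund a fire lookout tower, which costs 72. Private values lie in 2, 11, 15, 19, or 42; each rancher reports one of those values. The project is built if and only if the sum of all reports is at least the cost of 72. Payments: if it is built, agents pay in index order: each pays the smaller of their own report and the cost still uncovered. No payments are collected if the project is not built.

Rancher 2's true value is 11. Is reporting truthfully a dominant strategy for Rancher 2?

Yes

Check each profile of the others' reports and compare truth against every alternative report.
Others report (2): truth gives 0, best alternative gives 0.
Others report (11): truth gives 0, best alternative gives 0.
Others report (15): truth gives 0, best alternative gives 0.
Others report (19): truth gives 0, best alternative gives 0.
Others report (42): truth gives 0, best alternative gives 0.
In every case the truthful report is at least as good as any alternative, so it is a dominant strategy.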